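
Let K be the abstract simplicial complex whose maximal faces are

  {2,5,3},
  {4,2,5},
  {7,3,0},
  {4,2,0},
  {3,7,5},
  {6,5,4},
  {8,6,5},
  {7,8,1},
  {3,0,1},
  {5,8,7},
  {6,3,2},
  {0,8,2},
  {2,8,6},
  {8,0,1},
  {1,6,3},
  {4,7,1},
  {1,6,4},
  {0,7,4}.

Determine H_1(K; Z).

H_1 = Z ⊕ Z/2Z.

Take the total order 0 < 1 < 2 < 3 < 4 < 5 < 6 < 7 < 8 on the vertex set. Then K (dimension 2) consists of the simplices:

  0-simplices (9): [0], [1], [2], [3], [4], [5], [6], [7], [8]
  1-simplices (27): (27 of them)
  2-simplices (18): [0,1,3], [0,1,8], [0,2,4], [0,2,8], [0,3,7], [0,4,7], [1,3,6], [1,4,6], [1,4,7], [1,7,8], [2,3,5], [2,3,6], [2,4,5], [2,6,8], [3,5,7], [4,5,6], [5,6,8], [5,7,8]

Hence C_0 ≅ Z^9, C_1 ≅ Z^27, C_2 ≅ Z^18.

∂_1: C_1 → C_0 is given by ∂[p,q] = [q] − [p]. For instance
  ∂[2,3] = [3] − [2].
As a 9×27 matrix over Z this has rank 8, with invariant factors (1,1,1,1,1,1,1,1).

Boundary ∂_2: C_2 → C_1 maps a triangle to the signed sum of its edges. For instance
  ∂[2,3,6] = [3,6] − [2,6] + [2,3],
  ∂[0,2,4] = [2,4] − [0,4] + [0,2].
The resulting 27×18 matrix has rank 18, and its Smith normal form has invariant factors (1,1,1,1,1,1,1,1,1,1,1,1,1,1,1,1,1,2).

From H_k ≅ ker(∂_k) / im(∂_{k+1}) we obtain:

  H_1: rank ker ∂_1 − rank ∂_2 = (27 − 8) − 18 = 1, and ∂_2 has invariant factor 2 > 1, so H_1 = Z ⊕ Z/2Z.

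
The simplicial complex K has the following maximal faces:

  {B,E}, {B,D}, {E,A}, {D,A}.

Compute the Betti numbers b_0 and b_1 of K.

b_0 = 1, b_1 = 1.

Take the total order A < B < D < E on the vertex set. Then K (dimension 1) consists of the simplices:

  0-simplices (4): A, B, D, E
  1-simplices (4): AD, AE, BD, BE

giving chain groups C_0 ≅ Z^4, C_1 ≅ Z^4.

Boundary ∂_1: C_1 → C_0 is given by ∂[p,q] = [q] − [p].
As a 4×4 matrix over Z this has rank 3, with invariant factors (1,1,1).

Now H_k = ker ∂_k / im ∂_{k+1}, so:

  H_0: rank C_0 − rank ∂_1 = 4 − 3 = 1, and the invariant factors of ∂_1 are all 1, so H_0 ≅ Z.
  H_1: rank ker ∂_1 − rank ∂_2 = (4 − 3) − 0 = 1, and there is no ∂_2, so H_1 ≅ Z.

Hence the Betti numbers are b_0 = 1, b_1 = 1.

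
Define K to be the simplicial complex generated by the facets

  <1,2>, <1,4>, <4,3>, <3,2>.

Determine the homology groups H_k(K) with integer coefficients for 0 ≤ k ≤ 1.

We work with the vertex ordering 1 < 2 < 3 < 4. The simplices of K, each written with vertices in increasing order, are:

  0-simplices (4): [1], [2], [3], [4]
  1-simplices (4): [1,2], [1,4], [2,3], [3,4]

Hence C_0 ≅ Z^4, C_1 ≅ Z^4.

The boundary map ∂_1: C_1 → C_0 is given by ∂[p,q] = [q] − [p]. For instance
  ∂[3,4] = [4] − [3].
The resulting 4×4 matrix has rank 3, and its Smith normal form has invariant factors (1,1,1).

Computing H_k = (kernel of ∂_k) / (image of ∂_{k+1}):

  H_0: rank C_0 − rank ∂_1 = 4 − 3 = 1, and the invariant factors of ∂_1 are all 1, so H_0 = Z.
  H_1: rank ker ∂_1 − rank ∂_2 = (4 − 3) − 0 = 1, and there is no ∂_2, so H_1 = Z.

As a check, the Euler characteristic is 4 − 4 = 0, which agrees with 1 − 1 = 0.
(K is a triangulation of the circle S^1.)

H_0 = Z,  H_1 = Z.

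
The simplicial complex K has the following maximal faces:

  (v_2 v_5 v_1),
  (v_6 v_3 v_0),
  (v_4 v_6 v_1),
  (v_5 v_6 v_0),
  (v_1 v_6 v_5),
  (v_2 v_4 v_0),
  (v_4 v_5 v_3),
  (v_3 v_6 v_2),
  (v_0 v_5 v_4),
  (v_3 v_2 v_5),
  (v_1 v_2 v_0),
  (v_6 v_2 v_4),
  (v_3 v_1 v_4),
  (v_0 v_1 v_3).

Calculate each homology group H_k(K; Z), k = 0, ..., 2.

Order the vertices as v_0 < v_1 < v_2 < v_3 < v_4 < v_5 < v_6. Listing each simplex with vertices in this order, K has dimension 2 with simplices:

  0-simplices (7): [v_0], [v_1], [v_2], [v_3], [v_4], [v_5], [v_6]
  1-simplices (21): (21 of them)
  2-simplices (14): (14 of them)

Hence C_0 ≅ Z^7, C_1 ≅ Z^21, C_2 ≅ Z^14.

The boundary map ∂_1: C_1 → C_0 sends each edge [p,q] (with p < q) to q − p.
The resulting 7×21 matrix has rank 6, and its Smith normal form has invariant factors (1,1,1,1,1,1).

∂_2: C_2 → C_1 maps a triangle to the signed sum of its edges. For instance
  ∂[v_0,v_1,v_2] = [v_1,v_2] − [v_0,v_2] + [v_0,v_1],
  ∂[v_0,v_4,v_5] = [v_4,v_5] − [v_0,v_5] + [v_0,v_4].
As a 21×14 matrix over Z this has rank 13, with invariant factors (1,1,1,1,1,1,1,1,1,1,1,1,1).

Reading off H_k = ker ∂_k / im ∂_{k+1}:

  H_0: rank C_0 − rank ∂_1 = 7 − 6 = 1, and the invariant factors of ∂_1 are all 1, so H_0 ≅ Z.
  H_1: rank ker ∂_1 − rank ∂_2 = (21 − 6) − 13 = 2, and the invariant factors of ∂_2 are all 1, so H_1 ≅ Z^2.
  H_2: rank ker ∂_2 − rank ∂_3 = (14 − 13) − 0 = 1, and there is no ∂_3, so H_2 ≅ Z.

As a check, the Euler characteristic is 7 − 21 + 14 = 0, which agrees with 1 − 2 + 1 = 0.
(K is a triangulation of the torus T^2.)

H_0 = Z,  H_1 = Z^2,  H_2 = Z.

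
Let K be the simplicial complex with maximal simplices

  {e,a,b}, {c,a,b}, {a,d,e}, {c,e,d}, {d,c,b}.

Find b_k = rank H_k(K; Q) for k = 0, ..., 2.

b_0 = 1, b_1 = 1, b_2 = 0.

Order the vertices as a < b < c < d < e. Listing each simplex with vertices in this order, K has dimension 2 with simplices:

  0-simplices (5): a, b, c, d, e
  1-simplices (10): ab, ac, ad, ae, bc, bd, be, cd, ce, de
  2-simplices (5): abc, abe, ade, bcd, cde

so the chain groups are C_0 ≅ Z^5, C_1 ≅ Z^10, C_2 ≅ Z^5.

∂_1: C_1 → C_0 is given by ∂[p,q] = [q] − [p].
The 5×10 boundary matrix has rank 4 and Smith normal form diag(1,1,1,1).

Boundary ∂_2: C_2 → C_1 maps a triangle to the signed sum of its edges. For instance
  ∂ade = de − ae + ad,
  ∂bcd = cd − bd + bc.
As a 10×5 matrix over Z this has rank 5, with invariant factors (1,1,1,1,1).

Reading off H_k = ker ∂_k / im ∂_{k+1}:

  H_0: rank C_0 − rank ∂_1 = 5 − 4 = 1, and the invariant factors of ∂_1 are all 1, so H_0 = Z.
  H_1: rank ker ∂_1 − rank ∂_2 = (10 − 4) − 5 = 1, and the invariant factors of ∂_2 are all 1, so H_1 = Z.
  H_2: rank ker ∂_2 − rank ∂_3 = (5 − 5) − 0 = 0, and there is no ∂_3, so H_2 = 0.

As a check, the Euler characteristic is 5 − 10 + 5 = 0, which agrees with 1 − 1 + 0 = 0.
(K is a triangulation of the Möbius band.)

Hence the Betti numbers are b_0 = 1, b_1 = 1, b_2 = 0.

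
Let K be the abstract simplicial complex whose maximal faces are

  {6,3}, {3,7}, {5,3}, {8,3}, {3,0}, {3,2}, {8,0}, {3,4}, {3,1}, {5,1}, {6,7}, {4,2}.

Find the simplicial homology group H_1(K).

H_1 = Z^4.

Fix the vertex order 0 < 1 < 2 < 3 < 4 < 5 < 6 < 7 < 8 and write every simplex with vertices in increasing order. Then dim K = 1 and the simplices of K are:

  0-simplices (9): [0], [1], [2], [3], [4], [5], [6], [7], [8]
  1-simplices (12): [0,3], [0,8], [1,3], [1,5], [2,3], [2,4], [3,4], [3,5], [3,6], [3,7], [3,8], [6,7]

so the chain groups are C_0 ≅ Z^9, C_1 ≅ Z^12.

Boundary ∂_1: C_1 → C_0 is given by ∂[p,q] = [q] − [p]. For instance
  ∂[3,8] = [8] − [3].
The 9×12 boundary matrix has rank 8 and Smith normal form diag(1,1,1,1,1,1,1,1).

Now H_k = ker ∂_k / im ∂_{k+1}, so:

  H_1: rank ker ∂_1 − rank ∂_2 = (12 − 8) − 0 = 4, and there is no ∂_2, so H_1 = Z^4.

(K is a triangulation of a wedge of 4 circles.)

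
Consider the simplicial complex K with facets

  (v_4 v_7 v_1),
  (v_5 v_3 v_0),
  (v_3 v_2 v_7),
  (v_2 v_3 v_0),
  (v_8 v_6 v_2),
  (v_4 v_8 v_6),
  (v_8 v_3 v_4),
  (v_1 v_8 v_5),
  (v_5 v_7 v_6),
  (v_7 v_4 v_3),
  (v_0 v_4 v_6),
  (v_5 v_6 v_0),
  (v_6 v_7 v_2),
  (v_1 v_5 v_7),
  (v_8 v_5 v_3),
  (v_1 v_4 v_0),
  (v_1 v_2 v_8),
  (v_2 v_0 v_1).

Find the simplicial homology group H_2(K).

H_2 = Z.

We work with the vertex ordering v_0 < v_1 < v_2 < v_3 < v_4 < v_5 < v_6 < v_7 < v_8. The simplices of K, each written with vertices in increasing order, are:

  0-simplices (9): [v_0], [v_1], [v_2], [v_3], [v_4], [v_5], [v_6], [v_7], [v_8]
  1-simplices (27): (27 of them)
  2-simplices (18): (18 of them)

Hence C_0 ≅ Z^9, C_1 ≅ Z^27, C_2 ≅ Z^18.

The boundary map ∂_1: C_1 → C_0 sends each edge [p,q] (with p < q) to q − p. For instance
  ∂[v_6,v_7] = [v_7] − [v_6].
The resulting 9×27 matrix has rank 8, and its Smith normal form has invariant factors (1,1,1,1,1,1,1,1).

The boundary map ∂_2: C_2 → C_1 acts by ∂[p,q,r] = [q,r] − [p,r] + [p,q]. For instance
  ∂[v_0,v_1,v_4] = [v_1,v_4] − [v_0,v_4] + [v_0,v_1],
  ∂[v_2,v_6,v_7] = [v_6,v_7] − [v_2,v_7] + [v_2,v_6].
As a 27×18 matrix over Z this has rank 17, with invariant factors (1,1,1,1,1,1,1,1,1,1,1,1,1,1,1,1,1).

Now H_k = ker ∂_k / im ∂_{k+1}, so:

  H_2: rank ker ∂_2 − rank ∂_3 = (18 − 17) − 0 = 1, and there is no ∂_3, so H_2 ≅ Z.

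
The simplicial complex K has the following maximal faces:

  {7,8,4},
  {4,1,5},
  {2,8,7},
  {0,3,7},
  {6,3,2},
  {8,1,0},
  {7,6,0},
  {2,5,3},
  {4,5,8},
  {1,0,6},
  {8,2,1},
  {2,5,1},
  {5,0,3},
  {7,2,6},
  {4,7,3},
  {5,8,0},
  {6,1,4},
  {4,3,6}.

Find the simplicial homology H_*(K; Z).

Take the total order 0 < 1 < 2 < 3 < 4 < 5 < 6 < 7 < 8 on the vertex set. Then K (dimension 2) consists of the simplices:

  0-simplices (9): [0], [1], [2], [3], [4], [5], [6], [7], [8]
  1-simplices (27): (27 of them)
  2-simplices (18): [0,1,6], [0,1,8], [0,3,5], [0,3,7], [0,5,8], [0,6,7], [1,2,5], [1,2,8], [1,4,5], [1,4,6], [2,3,5], [2,3,6], [2,6,7], [2,7,8], [3,4,6], [3,4,7], [4,5,8], [4,7,8]

giving chain groups C_0 ≅ Z^9, C_1 ≅ Z^27, C_2 ≅ Z^18.

Boundary ∂_1: C_1 → C_0 is given by ∂[p,q] = [q] − [p]. For instance
  ∂[0,1] = [1] − [0].
The 9×27 boundary matrix has rank 8 and Smith normal form diag(1,1,1,1,1,1,1,1).

∂_2: C_2 → C_1 sends each 2-simplex [p,q,r] to [q,r] − [p,r] + [p,q]. For instance
  ∂[0,1,6] = [1,6] − [0,6] + [0,1],
  ∂[3,4,7] = [4,7] − [3,7] + [3,4].
As a 27×18 matrix over Z this has rank 18, with invariant factors (1,1,1,1,1,1,1,1,1,1,1,1,1,1,1,1,1,2).

Now H_k = ker ∂_k / im ∂_{k+1}, so:

  H_0: rank C_0 − rank ∂_1 = 9 − 8 = 1, and the invariant factors of ∂_1 are all 1, so H_0 ≅ Z.
  H_1: rank ker ∂_1 − rank ∂_2 = (27 − 8) − 18 = 1, and ∂_2 has invariant factor 2 > 1, so H_1 ≅ Z ⊕ Z/2.
  H_2: rank ker ∂_2 − rank ∂_3 = (18 − 18) − 0 = 0, and there is no ∂_3, so H_2 ≅ 0.

H_0 = Z,  H_1 = Z ⊕ Z/2,  H_2 = 0.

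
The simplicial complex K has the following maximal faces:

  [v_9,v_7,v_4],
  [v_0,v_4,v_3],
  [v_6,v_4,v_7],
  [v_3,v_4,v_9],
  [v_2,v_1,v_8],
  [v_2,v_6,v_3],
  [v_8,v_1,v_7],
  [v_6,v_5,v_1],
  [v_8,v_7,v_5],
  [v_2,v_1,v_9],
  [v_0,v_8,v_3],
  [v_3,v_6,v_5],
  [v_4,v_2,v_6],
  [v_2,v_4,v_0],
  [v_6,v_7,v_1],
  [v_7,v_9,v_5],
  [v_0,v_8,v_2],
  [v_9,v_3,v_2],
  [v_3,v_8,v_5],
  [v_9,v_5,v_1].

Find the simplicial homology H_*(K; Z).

We work with the vertex ordering v_0 < v_1 < v_2 < v_3 < v_4 < v_5 < v_6 < v_7 < v_8 < v_9. The simplices of K, each written with vertices in increasing order, are:

  0-simplices (10): [v_0], [v_1], [v_2], [v_3], [v_4], [v_5], [v_6], [v_7], [v_8], [v_9]
  1-simplices (30): (30 of them)
  2-simplices (20): (20 of them)

so the chain groups are C_0 ≅ Z^10, C_1 ≅ Z^30, C_2 ≅ Z^20.

∂_1: C_1 → C_0 sends each edge [p,q] (with p < q) to q − p. For instance
  ∂[v_1,v_6] = [v_6] − [v_1].
As a 10×30 matrix over Z this has rank 9, with invariant factors (1,1,1,1,1,1,1,1,1).

∂_2: C_2 → C_1 maps a triangle to the signed sum of its edges. For instance
  ∂[v_5,v_7,v_9] = [v_7,v_9] − [v_5,v_9] + [v_5,v_7],
  ∂[v_0,v_3,v_8] = [v_3,v_8] − [v_0,v_8] + [v_0,v_3].
The 30×20 boundary matrix has rank 20 and Smith normal form diag(1,1,1,1,1,1,1,1,1,1,1,1,1,1,1,1,1,1,1,2).

Computing H_k = (kernel of ∂_k) / (image of ∂_{k+1}):

  H_0: rank C_0 − rank ∂_1 = 10 − 9 = 1, and the invariant factors of ∂_1 are all 1, so H_0 = Z.
  H_1: rank ker ∂_1 − rank ∂_2 = (30 − 9) − 20 = 1, and ∂_2 has invariant factor 2 > 1, so H_1 = Z ⊕ Z/2.
  H_2: rank ker ∂_2 − rank ∂_3 = (20 − 20) − 0 = 0, and there is no ∂_3, so H_2 = 0.

As a check, the Euler characteristic is 10 − 30 + 20 = 0, which agrees with 1 − 1 + 0 = 0.
(K is a triangulation of the Klein bottle.)

H_0 = Z,  H_1 = Z ⊕ Z/2,  H_2 = 0.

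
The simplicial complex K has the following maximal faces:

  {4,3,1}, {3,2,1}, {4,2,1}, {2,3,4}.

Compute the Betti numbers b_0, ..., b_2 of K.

Fix the vertex order 1 < 2 < 3 < 4 and write every simplex with vertices in increasing order. Then dim K = 2 and the simplices of K are:

  0-simplices (4): [1], [2], [3], [4]
  1-simplices (6): [1,2], [1,3], [1,4], [2,3], [2,4], [3,4]
  2-simplices (4): [1,2,3], [1,2,4], [1,3,4], [2,3,4]

Hence C_0 ≅ Z^4, C_1 ≅ Z^6, C_2 ≅ Z^4.

∂_1: C_1 → C_0 sends each edge [p,q] (with p < q) to q − p.
As a 4×6 matrix over Z this has rank 3, with invariant factors (1,1,1).

The boundary map ∂_2: C_2 → C_1 sends each 2-simplex [p,q,r] to [q,r] − [p,r] + [p,q]. For instance
  ∂[2,3,4] = [3,4] − [2,4] + [2,3],
  ∂[1,3,4] = [3,4] − [1,4] + [1,3].
As a 6×4 matrix over Z this has rank 3, with invariant factors (1,1,1).

From H_k ≅ ker(∂_k) / im(∂_{k+1}) we obtain:

  H_0: rank C_0 − rank ∂_1 = 4 − 3 = 1, and the invariant factors of ∂_1 are all 1, so H_0 ≅ Z.
  H_1: rank ker ∂_1 − rank ∂_2 = (6 − 3) − 3 = 0, and the invariant factors of ∂_2 are all 1, so H_1 ≅ 0.
  H_2: rank ker ∂_2 − rank ∂_3 = (4 − 3) − 0 = 1, and there is no ∂_3, so H_2 ≅ Z.

Hence the Betti numbers are b_0 = 1, b_1 = 0, b_2 = 1.

b_0 = 1, b_1 = 0, b_2 = 1.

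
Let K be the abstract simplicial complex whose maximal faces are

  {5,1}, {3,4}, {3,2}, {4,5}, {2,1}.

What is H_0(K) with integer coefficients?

K has 5 vertices, 5 edges.
rank ∂_0 = 0, rank ∂_1 = 4 ⇒ b_0 = 5 − 0 − 4 = 1; all invariant factors of ∂_1 are 1 so no torsion. So H_0 = Z.

H_0 = Z.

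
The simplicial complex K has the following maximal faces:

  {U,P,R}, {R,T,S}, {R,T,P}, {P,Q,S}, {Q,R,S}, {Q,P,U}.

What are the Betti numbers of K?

Take the total order P < Q < R < S < T < U on the vertex set. Then K (dimension 2) consists of the simplices:

  0-simplices (6): P, Q, R, S, T, U
  1-simplices (12): PQ, PR, PS, PT, PU, QR, QS, QU, RS, RT, RU, ST
  2-simplices (6): PQS, PQU, PRT, PRU, QRS, RST

Hence C_0 ≅ Z^6, C_1 ≅ Z^12, C_2 ≅ Z^6.

∂_1: C_1 → C_0 is given by ∂[p,q] = [q] − [p].
As a 6×12 matrix over Z this has rank 5, with invariant factors (1,1,1,1,1).

∂_2: C_2 → C_1 maps a triangle to the signed sum of its edges. For instance
  ∂PRT = RT − PT + PR,
  ∂PRU = RU − PU + PR.
The 12×6 boundary matrix has rank 6 and Smith normal form diag(1,1,1,1,1,1).

Now H_k = ker ∂_k / im ∂_{k+1}, so:

  H_0: rank C_0 − rank ∂_1 = 6 − 5 = 1, and the invariant factors of ∂_1 are all 1, so H_0 = Z.
  H_1: rank ker ∂_1 − rank ∂_2 = (12 − 5) − 6 = 1, and the invariant factors of ∂_2 are all 1, so H_1 = Z.
  H_2: rank ker ∂_2 − rank ∂_3 = (6 − 6) − 0 = 0, and there is no ∂_3, so H_2 = 0.

(K is a triangulation of the cylinder S^1 x I.)

Hence the Betti numbers are b_0 = 1, b_1 = 1, b_2 = 0.

b_0 = 1, b_1 = 1, b_2 = 0.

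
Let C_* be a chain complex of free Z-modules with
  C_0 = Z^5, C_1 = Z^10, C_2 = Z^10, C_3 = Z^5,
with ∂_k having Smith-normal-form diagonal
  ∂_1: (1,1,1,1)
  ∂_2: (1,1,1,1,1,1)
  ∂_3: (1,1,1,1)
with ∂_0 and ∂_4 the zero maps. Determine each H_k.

H_0 ≅ Z,  H_1 = 0,  H_2 = 0,  H_3 ≅ Z.

H_0: b_0 = 5 − 0 − 4 = 1; torsion from ∂_1 factors > 1: none. So H_0 ≅ Z.
H_1: b_1 = 10 − 4 − 6 = 0; torsion from ∂_2 factors > 1: none. So H_1 ≅ 0.
H_2: b_2 = 10 − 6 − 4 = 0; torsion from ∂_3 factors > 1: none. So H_2 ≅ 0.
H_3: b_3 = 5 − 4 − 0 = 1; torsion from ∂_4 factors > 1: none. So H_3 ≅ Z.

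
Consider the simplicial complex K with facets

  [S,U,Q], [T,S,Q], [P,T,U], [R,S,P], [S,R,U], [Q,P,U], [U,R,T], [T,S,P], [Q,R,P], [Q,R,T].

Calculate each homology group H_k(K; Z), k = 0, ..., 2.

Take the total order P < Q < R < S < T < U on the vertex set. Then K (dimension 2) consists of the simplices:

  0-simplices (6): P, Q, R, S, T, U
  1-simplices (15): PQ, PR, PS, PT, PU, QR, QS, QT, QU, RS, RT, RU, ST, SU, TU
  2-simplices (10): PQR, PQU, PRS, PST, PTU, QRT, QST, QSU, RSU, RTU

Hence C_0 ≅ Z^6, C_1 ≅ Z^15, C_2 ≅ Z^10.

The boundary map ∂_1: C_1 → C_0 is given by ∂[p,q] = [q] − [p].
This gives a 6×15 integer matrix of rank 5; reducing to Smith normal form yields diagonal entries (1,1,1,1,1).

∂_2: C_2 → C_1 maps a triangle to the signed sum of its edges. For instance
  ∂PQR = QR − PR + PQ,
  ∂PQU = QU − PU + PQ.
As a 15×10 matrix over Z this has rank 10, with invariant factors (1,1,1,1,1,1,1,1,1,2).

Reading off H_k = ker ∂_k / im ∂_{k+1}:

  H_0: rank C_0 − rank ∂_1 = 6 − 5 = 1, and the invariant factors of ∂_1 are all 1, so H_0 ≅ Z.
  H_1: rank ker ∂_1 − rank ∂_2 = (15 − 5) − 10 = 0, and ∂_2 has invariant factor 2 > 1, so H_1 ≅ Z/2.
  H_2: rank ker ∂_2 − rank ∂_3 = (10 − 10) − 0 = 0, and there is no ∂_3, so H_2 ≅ 0.

(K is a triangulation of the real projective plane RP^2.)

H_0 = Z,  H_1 = Z/2,  H_2 = 0.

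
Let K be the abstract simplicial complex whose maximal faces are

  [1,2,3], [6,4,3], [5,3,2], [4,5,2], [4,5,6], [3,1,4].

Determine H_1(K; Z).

H_1 ≅ Z.

Take the total order 1 < 2 < 3 < 4 < 5 < 6 on the vertex set. Then K (dimension 2) consists of the simplices:

  0-simplices (6): [1], [2], [3], [4], [5], [6]
  1-simplices (12): [1,2], [1,3], [1,4], [2,3], [2,4], [2,5], [3,4], [3,5], [3,6], [4,5], [4,6], [5,6]
  2-simplices (6): [1,2,3], [1,3,4], [2,3,5], [2,4,5], [3,4,6], [4,5,6]

giving chain groups C_0 ≅ Z^6, C_1 ≅ Z^12, C_2 ≅ Z^6.

Boundary ∂_1: C_1 → C_0 sends each edge [p,q] (with p < q) to q − p. For instance
  ∂[4,5] = [5] − [4].
The resulting 6×12 matrix has rank 5, and its Smith normal form has invariant factors (1,1,1,1,1).

Boundary ∂_2: C_2 → C_1 acts by ∂[p,q,r] = [q,r] − [p,r] + [p,q]. For instance
  ∂[2,4,5] = [4,5] − [2,5] + [2,4],
  ∂[1,2,3] = [2,3] − [1,3] + [1,2].
This gives a 12×6 integer matrix of rank 6; reducing to Smith normal form yields diagonal entries (1,1,1,1,1,1).

Now H_k = ker ∂_k / im ∂_{k+1}, so:

  H_1: rank ker ∂_1 − rank ∂_2 = (12 − 5) − 6 = 1, and the invariant factors of ∂_2 are all 1, so H_1 ≅ Z.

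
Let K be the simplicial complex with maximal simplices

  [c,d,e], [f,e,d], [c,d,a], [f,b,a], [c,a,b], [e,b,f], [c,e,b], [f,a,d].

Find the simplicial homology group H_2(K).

H_2 ≅ Z.

Take the total order a < b < c < d < e < f on the vertex set. Then K (dimension 2) consists of the simplices:

  0-simplices (6): a, b, c, d, e, f
  1-simplices (12): ab, ac, ad, af, bc, be, bf, cd, ce, de, df, ef
  2-simplices (8): abc, abf, acd, adf, bce, bef, cde, def

so the chain groups are C_0 ≅ Z^6, C_1 ≅ Z^12, C_2 ≅ Z^8.

The boundary map ∂_1: C_1 → C_0 maps an edge to its endpoints' difference, ∂[p,q] = q − p. For instance
  ∂bc = c − b.
The resulting 6×12 matrix has rank 5, and its Smith normal form has invariant factors (1,1,1,1,1).

Boundary ∂_2: C_2 → C_1 maps a triangle to the signed sum of its edges. For instance
  ∂bce = ce − be + bc,
  ∂acd = cd − ad + ac.
As a 12×8 matrix over Z this has rank 7, with invariant factors (1,1,1,1,1,1,1).

From H_k ≅ ker(∂_k) / im(∂_{k+1}) we obtain:

  H_2: rank ker ∂_2 − rank ∂_3 = (8 − 7) − 0 = 1, and there is no ∂_3, so H_2 = Z.

(K is a triangulation of the 2-sphere S^2.)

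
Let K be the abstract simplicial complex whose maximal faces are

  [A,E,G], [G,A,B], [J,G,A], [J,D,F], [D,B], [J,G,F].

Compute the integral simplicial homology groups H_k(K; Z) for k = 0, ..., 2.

H_0 ≅ Z,  H_1 ≅ Z,  H_2 = 0.

Take the total order A < B < D < E < F < G < J on the vertex set. Then K (dimension 2) consists of the simplices:

  0-simplices (7): A, B, D, E, F, G, J
  1-simplices (12): AB, AE, AG, AJ, BD, BG, DF, DJ, EG, FG, FJ, GJ
  2-simplices (5): ABG, AEG, AGJ, DFJ, FGJ

Hence C_0 ≅ Z^7, C_1 ≅ Z^12, C_2 ≅ Z^5.

The boundary map ∂_1: C_1 → C_0 maps an edge to its endpoints' difference, ∂[p,q] = q − p. For instance
  ∂AG = G − A.
This gives a 7×12 integer matrix of rank 6; reducing to Smith normal form yields diagonal entries (1,1,1,1,1,1).

The boundary map ∂_2: C_2 → C_1 maps a triangle to the signed sum of its edges. For instance
  ∂ABG = BG − AG + AB,
  ∂AGJ = GJ − AJ + AG.
The resulting 12×5 matrix has rank 5, and its Smith normal form has invariant factors (1,1,1,1,1).

Reading off H_k = ker ∂_k / im ∂_{k+1}:

  H_0: rank C_0 − rank ∂_1 = 7 − 6 = 1, and the invariant factors of ∂_1 are all 1, so H_0 ≅ Z.
  H_1: rank ker ∂_1 − rank ∂_2 = (12 − 6) − 5 = 1, and the invariant factors of ∂_2 are all 1, so H_1 ≅ Z.
  H_2: rank ker ∂_2 − rank ∂_3 = (5 − 5) − 0 = 0, and there is no ∂_3, so H_2 ≅ 0.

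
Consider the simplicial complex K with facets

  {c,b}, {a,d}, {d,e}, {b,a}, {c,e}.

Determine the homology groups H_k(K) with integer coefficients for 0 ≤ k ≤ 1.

H_0 = Z,  H_1 = Z.

We work with the vertex ordering a < b < c < d < e. The simplices of K, each written with vertices in increasing order, are:

  0-simplices (5): a, b, c, d, e
  1-simplices (5): ab, ad, bc, ce, de

Hence C_0 ≅ Z^5, C_1 ≅ Z^5.

The boundary map ∂_1: C_1 → C_0 is given by ∂[p,q] = [q] − [p].
The 5×5 boundary matrix has rank 4 and Smith normal form diag(1,1,1,1).

Computing H_k = (kernel of ∂_k) / (image of ∂_{k+1}):

  H_0: rank C_0 − rank ∂_1 = 5 − 4 = 1, and the invariant factors of ∂_1 are all 1, so H_0 ≅ Z.
  H_1: rank ker ∂_1 − rank ∂_2 = (5 − 4) − 0 = 1, and there is no ∂_2, so H_1 ≅ Z.

(K is a triangulation of the circle S^1.)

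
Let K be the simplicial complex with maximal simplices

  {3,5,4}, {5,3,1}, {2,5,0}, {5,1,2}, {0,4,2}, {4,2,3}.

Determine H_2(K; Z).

Order the vertices as 0 < 1 < 2 < 3 < 4 < 5. Listing each simplex with vertices in this order, K has dimension 2 with simplices:

  0-simplices (6): [0], [1], [2], [3], [4], [5]
  1-simplices (12): [0,2], [0,4], [0,5], [1,2], [1,3], [1,5], [2,3], [2,4], [2,5], [3,4], [3,5], [4,5]
  2-simplices (6): [0,2,4], [0,2,5], [1,2,5], [1,3,5], [2,3,4], [3,4,5]

Hence C_0 ≅ Z^6, C_1 ≅ Z^12, C_2 ≅ Z^6.

The boundary map ∂_1: C_1 → C_0 is given by ∂[p,q] = [q] − [p]. For instance
  ∂[1,5] = [5] − [1].
This gives a 6×12 integer matrix of rank 5; reducing to Smith normal form yields diagonal entries (1,1,1,1,1).

The boundary map ∂_2: C_2 → C_1 acts by ∂[p,q,r] = [q,r] − [p,r] + [p,q]. For instance
  ∂[0,2,4] = [2,4] − [0,4] + [0,2],
  ∂[0,2,5] = [2,5] − [0,5] + [0,2].
As a 12×6 matrix over Z this has rank 6, with invariant factors (1,1,1,1,1,1).

From H_k ≅ ker(∂_k) / im(∂_{k+1}) we obtain:

  H_2: rank ker ∂_2 − rank ∂_3 = (6 − 6) − 0 = 0, and there is no ∂_3, so H_2 ≅ 0.

H_2 ≅ 0.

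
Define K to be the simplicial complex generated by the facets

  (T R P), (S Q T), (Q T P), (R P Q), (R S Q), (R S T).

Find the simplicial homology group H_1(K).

H_1 = 0.

We work with the vertex ordering P < Q < R < S < T. The simplices of K, each written with vertices in increasing order, are:

  0-simplices (5): P, Q, R, S, T
  1-simplices (9): PQ, PR, PT, QR, QS, QT, RS, RT, ST
  2-simplices (6): PQR, PQT, PRT, QRS, QST, RST

giving chain groups C_0 ≅ Z^5, C_1 ≅ Z^9, C_2 ≅ Z^6.

The boundary map ∂_1: C_1 → C_0 is given by ∂[p,q] = [q] − [p]. For instance
  ∂PR = R − P.
As a 5×9 matrix over Z this has rank 4, with invariant factors (1,1,1,1).

∂_2: C_2 → C_1 sends each 2-simplex [p,q,r] to [q,r] − [p,r] + [p,q]. For instance
  ∂PRT = RT − PT + PR,
  ∂PQR = QR − PR + PQ.
As a 9×6 matrix over Z this has rank 5, with invariant factors (1,1,1,1,1).

Now H_k = ker ∂_k / im ∂_{k+1}, so:

  H_1: rank ker ∂_1 − rank ∂_2 = (9 − 4) − 5 = 0, and the invariant factors of ∂_2 are all 1, so H_1 = 0.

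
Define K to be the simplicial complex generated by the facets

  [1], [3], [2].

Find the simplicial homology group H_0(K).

H_0 ≅ Z^3.

Fix the vertex order 1 < 2 < 3 and write every simplex with vertices in increasing order. Then dim K = 0 and the simplices of K are:

  0-simplices (3): [1], [2], [3]

giving chain groups C_0 ≅ Z^3.

Computing H_k = (kernel of ∂_k) / (image of ∂_{k+1}):

  H_0: rank C_0 − rank ∂_1 = 3 − 0 = 3, and there is no ∂_1, so H_0 = Z^3.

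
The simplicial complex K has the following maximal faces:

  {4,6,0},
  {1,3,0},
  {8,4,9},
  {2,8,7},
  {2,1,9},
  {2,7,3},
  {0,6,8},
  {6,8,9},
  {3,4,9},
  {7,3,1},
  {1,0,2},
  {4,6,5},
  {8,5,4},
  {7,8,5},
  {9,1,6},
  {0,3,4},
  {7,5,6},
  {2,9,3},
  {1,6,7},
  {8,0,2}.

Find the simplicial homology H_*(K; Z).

Take the total order 0 < 1 < 2 < 3 < 4 < 5 < 6 < 7 < 8 < 9 on the vertex set. Then K (dimension 2) consists of the simplices:

  0-simplices (10): [0], [1], [2], [3], [4], [5], [6], [7], [8], [9]
  1-simplices (30): (30 of them)
  2-simplices (20): (20 of them)

Hence C_0 ≅ Z^10, C_1 ≅ Z^30, C_2 ≅ Z^20.

∂_1: C_1 → C_0 maps an edge to its endpoints' difference, ∂[p,q] = q − p. For instance
  ∂[6,9] = [9] − [6].
As a 10×30 matrix over Z this has rank 9, with invariant factors (1,1,1,1,1,1,1,1,1).

Boundary ∂_2: C_2 → C_1 sends each 2-simplex [p,q,r] to [q,r] − [p,r] + [p,q]. For instance
  ∂[5,7,8] = [7,8] − [5,8] + [5,7],
  ∂[1,6,9] = [6,9] − [1,9] + [1,6].
The resulting 30×20 matrix has rank 20, and its Smith normal form has invariant factors (1,1,1,1,1,1,1,1,1,1,1,1,1,1,1,1,1,1,1,2).

Reading off H_k = ker ∂_k / im ∂_{k+1}:

  H_0: rank C_0 − rank ∂_1 = 10 − 9 = 1, and the invariant factors of ∂_1 are all 1, so H_0 ≅ Z.
  H_1: rank ker ∂_1 − rank ∂_2 = (30 − 9) − 20 = 1, and ∂_2 has invariant factor 2 > 1, so H_1 ≅ Z ⊕ Z/2.
  H_2: rank ker ∂_2 − rank ∂_3 = (20 − 20) − 0 = 0, and there is no ∂_3, so H_2 ≅ 0.

As a check, the Euler characteristic is 10 − 30 + 20 = 0, which agrees with 1 − 1 + 0 = 0.
(K is a triangulation of the Klein bottle.)

H_0 ≅ Z,  H_1 ≅ Z ⊕ Z/2,  H_2 = 0.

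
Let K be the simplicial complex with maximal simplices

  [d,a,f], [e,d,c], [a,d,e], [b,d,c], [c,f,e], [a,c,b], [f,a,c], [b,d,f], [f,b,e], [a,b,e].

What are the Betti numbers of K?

Take the total order a < b < c < d < e < f on the vertex set. Then K (dimension 2) consists of the simplices:

  0-simplices (6): a, b, c, d, e, f
  1-simplices (15): ab, ac, ad, ae, af, bc, bd, be, bf, cd, ce, cf, de, df, ef
  2-simplices (10): abc, abe, acf, ade, adf, bcd, bdf, bef, cde, cef

so the chain groups are C_0 ≅ Z^6, C_1 ≅ Z^15, C_2 ≅ Z^10.

Boundary ∂_1: C_1 → C_0 maps an edge to its endpoints' difference, ∂[p,q] = q − p. For instance
  ∂ac = c − a.
As a 6×15 matrix over Z this has rank 5, with invariant factors (1,1,1,1,1).

∂_2: C_2 → C_1 sends each 2-simplex [p,q,r] to [q,r] − [p,r] + [p,q]. For instance
  ∂bcd = cd − bd + bc,
  ∂bdf = df − bf + bd.
This gives a 15×10 integer matrix of rank 10; reducing to Smith normal form yields diagonal entries (1,1,1,1,1,1,1,1,1,2).

Computing H_k = (kernel of ∂_k) / (image of ∂_{k+1}):

  H_0: rank C_0 − rank ∂_1 = 6 − 5 = 1, and the invariant factors of ∂_1 are all 1, so H_0 ≅ Z.
  H_1: rank ker ∂_1 − rank ∂_2 = (15 − 5) − 10 = 0, and ∂_2 has invariant factor 2 > 1, so H_1 ≅ Z/2.
  H_2: rank ker ∂_2 − rank ∂_3 = (10 − 10) − 0 = 0, and there is no ∂_3, so H_2 ≅ 0.

Hence the Betti numbers are b_0 = 1, b_1 = 0, b_2 = 0.

b_0 = 1, b_1 = 0, b_2 = 0.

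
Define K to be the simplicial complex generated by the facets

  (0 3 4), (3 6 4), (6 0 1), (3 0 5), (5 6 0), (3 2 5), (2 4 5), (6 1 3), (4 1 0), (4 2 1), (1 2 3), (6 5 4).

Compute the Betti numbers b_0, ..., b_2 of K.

Order the vertices as 0 < 1 < 2 < 3 < 4 < 5 < 6. Listing each simplex with vertices in this order, K has dimension 2 with simplices:

  0-simplices (7): [0], [1], [2], [3], [4], [5], [6]
  1-simplices (18): [0,1], [0,3], [0,4], [0,5], [0,6], [1,2], [1,3], [1,4], [1,6], [2,3], [2,4], [2,5], [3,4], [3,5], [3,6], [4,5], [4,6], [5,6]
  2-simplices (12): [0,1,4], [0,1,6], [0,3,4], [0,3,5], [0,5,6], [1,2,3], [1,2,4], [1,3,6], [2,3,5], [2,4,5], [3,4,6], [4,5,6]

so the chain groups are C_0 ≅ Z^7, C_1 ≅ Z^18, C_2 ≅ Z^12.

Boundary ∂_1: C_1 → C_0 is given by ∂[p,q] = [q] − [p].
This gives a 7×18 integer matrix of rank 6; reducing to Smith normal form yields diagonal entries (1,1,1,1,1,1).

Boundary ∂_2: C_2 → C_1 maps a triangle to the signed sum of its edges. For instance
  ∂[3,4,6] = [4,6] − [3,6] + [3,4],
  ∂[4,5,6] = [5,6] − [4,6] + [4,5].
The resulting 18×12 matrix has rank 12, and its Smith normal form has invariant factors (1,1,1,1,1,1,1,1,1,1,1,2).

Reading off H_k = ker ∂_k / im ∂_{k+1}:

  H_0: rank C_0 − rank ∂_1 = 7 − 6 = 1, and the invariant factors of ∂_1 are all 1, so H_0 = Z.
  H_1: rank ker ∂_1 − rank ∂_2 = (18 − 6) − 12 = 0, and ∂_2 has invariant factor 2 > 1, so H_1 = Z/2.
  H_2: rank ker ∂_2 − rank ∂_3 = (12 − 12) − 0 = 0, and there is no ∂_3, so H_2 = 0.

Hence the Betti numbers are b_0 = 1, b_1 = 0, b_2 = 0.

b_0 = 1, b_1 = 0, b_2 = 0.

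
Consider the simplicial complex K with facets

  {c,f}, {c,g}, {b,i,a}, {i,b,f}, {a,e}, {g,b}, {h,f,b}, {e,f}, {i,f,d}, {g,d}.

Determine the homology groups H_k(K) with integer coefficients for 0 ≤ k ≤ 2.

H_0 = Z,  H_1 = Z^3,  H_2 = 0.

Take the total order a < b < c < d < e < f < g < h < i on the vertex set. Then K (dimension 2) consists of the simplices:

  0-simplices (9): a, b, c, d, e, f, g, h, i
  1-simplices (15): ab, ae, ai, bf, bg, bh, bi, cf, cg, df, dg, di, ef, fh, fi
  2-simplices (4): abi, bfh, bfi, dfi

giving chain groups C_0 ≅ Z^9, C_1 ≅ Z^15, C_2 ≅ Z^4.

Boundary ∂_1: C_1 → C_0 maps an edge to its endpoints' difference, ∂[p,q] = q − p. For instance
  ∂cf = f − c.
This gives a 9×15 integer matrix of rank 8; reducing to Smith normal form yields diagonal entries (1,1,1,1,1,1,1,1).

Boundary ∂_2: C_2 → C_1 acts by ∂[p,q,r] = [q,r] − [p,r] + [p,q]. For instance
  ∂abi = bi − ai + ab,
  ∂bfh = fh − bh + bf.
This gives a 15×4 integer matrix of rank 4; reducing to Smith normal form yields diagonal entries (1,1,1,1).

From H_k ≅ ker(∂_k) / im(∂_{k+1}) we obtain:

  H_0: rank C_0 − rank ∂_1 = 9 − 8 = 1, and the invariant factors of ∂_1 are all 1, so H_0 ≅ Z.
  H_1: rank ker ∂_1 − rank ∂_2 = (15 − 8) − 4 = 3, and the invariant factors of ∂_2 are all 1, so H_1 ≅ Z^3.
  H_2: rank ker ∂_2 − rank ∂_3 = (4 − 4) − 0 = 0, and there is no ∂_3, so H_2 ≅ 0.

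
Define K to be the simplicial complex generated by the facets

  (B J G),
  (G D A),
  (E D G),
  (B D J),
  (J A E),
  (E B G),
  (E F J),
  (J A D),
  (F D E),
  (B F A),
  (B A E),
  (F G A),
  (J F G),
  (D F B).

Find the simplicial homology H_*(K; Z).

H_0 = Z,  H_1 = Z^2,  H_2 = Z.

Take the total order A < B < D < E < F < G < J on the vertex set. Then K (dimension 2) consists of the simplices:

  0-simplices (7): A, B, D, E, F, G, J
  1-simplices (21): AB, AD, AE, AF, AG, AJ, BD, BE, BF, BG, BJ, DE, DF, DG, DJ, EF, EG, EJ, FG, FJ, GJ
  2-simplices (14): ABE, ABF, ADG, ADJ, AEJ, AFG, BDF, BDJ, BEG, BGJ, DEF, DEG, EFJ, FGJ

Hence C_0 ≅ Z^7, C_1 ≅ Z^21, C_2 ≅ Z^14.

Boundary ∂_1: C_1 → C_0 sends each edge [p,q] (with p < q) to q − p.
As a 7×21 matrix over Z this has rank 6, with invariant factors (1,1,1,1,1,1).

Boundary ∂_2: C_2 → C_1 maps a triangle to the signed sum of its edges. For instance
  ∂ABF = BF − AF + AB,
  ∂DEG = EG − DG + DE.
The 21×14 boundary matrix has rank 13 and Smith normal form diag(1,1,1,1,1,1,1,1,1,1,1,1,1).

Reading off H_k = ker ∂_k / im ∂_{k+1}:

  H_0: rank C_0 − rank ∂_1 = 7 − 6 = 1, and the invariant factors of ∂_1 are all 1, so H_0 = Z.
  H_1: rank ker ∂_1 − rank ∂_2 = (21 − 6) − 13 = 2, and the invariant factors of ∂_2 are all 1, so H_1 = Z^2.
  H_2: rank ker ∂_2 − rank ∂_3 = (14 − 13) − 0 = 1, and there is no ∂_3, so H_2 = Z.

As a check, the Euler characteristic is 7 − 21 + 14 = 0, which agrees with 1 − 2 + 1 = 0.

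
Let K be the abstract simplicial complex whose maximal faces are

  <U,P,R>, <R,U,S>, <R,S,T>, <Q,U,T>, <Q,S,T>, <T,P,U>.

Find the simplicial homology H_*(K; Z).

H_0 ≅ Z,  H_1 ≅ Z,  H_2 = 0.

Take the total order P < Q < R < S < T < U on the vertex set. Then K (dimension 2) consists of the simplices:

  0-simplices (6): P, Q, R, S, T, U
  1-simplices (12): PR, PT, PU, QS, QT, QU, RS, RT, RU, ST, SU, TU
  2-simplices (6): PRU, PTU, QST, QTU, RST, RSU

so the chain groups are C_0 ≅ Z^6, C_1 ≅ Z^12, C_2 ≅ Z^6.

Boundary ∂_1: C_1 → C_0 maps an edge to its endpoints' difference, ∂[p,q] = q − p.
This gives a 6×12 integer matrix of rank 5; reducing to Smith normal form yields diagonal entries (1,1,1,1,1).

∂_2: C_2 → C_1 acts by ∂[p,q,r] = [q,r] − [p,r] + [p,q]. For instance
  ∂PTU = TU − PU + PT,
  ∂RST = ST − RT + RS.
As a 12×6 matrix over Z this has rank 6, with invariant factors (1,1,1,1,1,1).

Now H_k = ker ∂_k / im ∂_{k+1}, so:

  H_0: rank C_0 − rank ∂_1 = 6 − 5 = 1, and the invariant factors of ∂_1 are all 1, so H_0 ≅ Z.
  H_1: rank ker ∂_1 − rank ∂_2 = (12 − 5) − 6 = 1, and the invariant factors of ∂_2 are all 1, so H_1 ≅ Z.
  H_2: rank ker ∂_2 − rank ∂_3 = (6 − 6) − 0 = 0, and there is no ∂_3, so H_2 ≅ 0.

As a check, the Euler characteristic is 6 − 12 + 6 = 0, which agrees with 1 − 1 + 0 = 0.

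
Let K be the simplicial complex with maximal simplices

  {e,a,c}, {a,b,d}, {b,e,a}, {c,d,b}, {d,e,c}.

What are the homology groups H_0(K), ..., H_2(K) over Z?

H_0 = Z,  H_1 = Z,  H_2 = 0.

We work with the vertex ordering a < b < c < d < e. The simplices of K, each written with vertices in increasing order, are:

  0-simplices (5): a, b, c, d, e
  1-simplices (10): ab, ac, ad, ae, bc, bd, be, cd, ce, de
  2-simplices (5): abd, abe, ace, bcd, cde

giving chain groups C_0 ≅ Z^5, C_1 ≅ Z^10, C_2 ≅ Z^5.

The boundary map ∂_1: C_1 → C_0 is given by ∂[p,q] = [q] − [p].
This gives a 5×10 integer matrix of rank 4; reducing to Smith normal form yields diagonal entries (1,1,1,1).

Boundary ∂_2: C_2 → C_1 maps a triangle to the signed sum of its edges. For instance
  ∂abe = be − ae + ab,
  ∂cde = de − ce + cd.
This gives a 10×5 integer matrix of rank 5; reducing to Smith normal form yields diagonal entries (1,1,1,1,1).

Reading off H_k = ker ∂_k / im ∂_{k+1}:

  H_0: rank C_0 − rank ∂_1 = 5 − 4 = 1, and the invariant factors of ∂_1 are all 1, so H_0 = Z.
  H_1: rank ker ∂_1 − rank ∂_2 = (10 − 4) − 5 = 1, and the invariant factors of ∂_2 are all 1, so H_1 = Z.
  H_2: rank ker ∂_2 − rank ∂_3 = (5 − 5) − 0 = 0, and there is no ∂_3, so H_2 = 0.

(K is a triangulation of the Möbius band.)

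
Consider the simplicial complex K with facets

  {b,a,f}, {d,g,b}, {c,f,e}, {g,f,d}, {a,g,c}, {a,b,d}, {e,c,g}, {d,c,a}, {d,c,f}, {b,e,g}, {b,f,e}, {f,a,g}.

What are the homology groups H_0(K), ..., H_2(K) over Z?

Fix the vertex order a < b < c < d < e < f < g and write every simplex with vertices in increasing order. Then dim K = 2 and the simplices of K are:

  0-simplices (7): a, b, c, d, e, f, g
  1-simplices (18): ab, ac, ad, af, ag, bd, be, bf, bg, cd, ce, cf, cg, df, dg, ef, eg, fg
  2-simplices (12): abd, abf, acd, acg, afg, bdg, bef, beg, cdf, cef, ceg, dfg

Hence C_0 ≅ Z^7, C_1 ≅ Z^18, C_2 ≅ Z^12.

The boundary map ∂_1: C_1 → C_0 maps an edge to its endpoints' difference, ∂[p,q] = q − p. For instance
  ∂bd = d − b.
The resulting 7×18 matrix has rank 6, and its Smith normal form has invariant factors (1,1,1,1,1,1).

The boundary map ∂_2: C_2 → C_1 acts by ∂[p,q,r] = [q,r] − [p,r] + [p,q]. For instance
  ∂bef = ef − bf + be,
  ∂afg = fg − ag + af.
As a 18×12 matrix over Z this has rank 12, with invariant factors (1,1,1,1,1,1,1,1,1,1,1,2).

Computing H_k = (kernel of ∂_k) / (image of ∂_{k+1}):

  H_0: rank C_0 − rank ∂_1 = 7 − 6 = 1, and the invariant factors of ∂_1 are all 1, so H_0 ≅ Z.
  H_1: rank ker ∂_1 − rank ∂_2 = (18 − 6) − 12 = 0, and ∂_2 has invariant factor 2 > 1, so H_1 ≅ Z/2.
  H_2: rank ker ∂_2 − rank ∂_3 = (12 − 12) − 0 = 0, and there is no ∂_3, so H_2 ≅ 0.

As a check, the Euler characteristic is 7 − 18 + 12 = 1, which agrees with 1 − 0 + 0 = 1.

H_0 ≅ Z,  H_1 ≅ Z/2,  H_2 = 0.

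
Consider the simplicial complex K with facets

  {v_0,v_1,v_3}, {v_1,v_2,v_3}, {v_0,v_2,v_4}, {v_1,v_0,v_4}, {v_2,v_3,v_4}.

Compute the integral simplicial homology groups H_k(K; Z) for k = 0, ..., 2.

Take the total order v_0 < v_1 < v_2 < v_3 < v_4 on the vertex set. Then K (dimension 2) consists of the simplices:

  0-simplices (5): [v_0], [v_1], [v_2], [v_3], [v_4]
  1-simplices (10): [v_0,v_1], [v_0,v_2], [v_0,v_3], [v_0,v_4], [v_1,v_2], [v_1,v_3], [v_1,v_4], [v_2,v_3], [v_2,v_4], [v_3,v_4]
  2-simplices (5): [v_0,v_1,v_3], [v_0,v_1,v_4], [v_0,v_2,v_4], [v_1,v_2,v_3], [v_2,v_3,v_4]

giving chain groups C_0 ≅ Z^5, C_1 ≅ Z^10, C_2 ≅ Z^5.

∂_1: C_1 → C_0 maps an edge to its endpoints' difference, ∂[p,q] = q − p.
As a 5×10 matrix over Z this has rank 4, with invariant factors (1,1,1,1).

Boundary ∂_2: C_2 → C_1 sends each 2-simplex [p,q,r] to [q,r] − [p,r] + [p,q]. For instance
  ∂[v_0,v_1,v_4] = [v_1,v_4] − [v_0,v_4] + [v_0,v_1],
  ∂[v_0,v_1,v_3] = [v_1,v_3] − [v_0,v_3] + [v_0,v_1].
This gives a 10×5 integer matrix of rank 5; reducing to Smith normal form yields diagonal entries (1,1,1,1,1).

Computing H_k = (kernel of ∂_k) / (image of ∂_{k+1}):

  H_0: rank C_0 − rank ∂_1 = 5 − 4 = 1, and the invariant factors of ∂_1 are all 1, so H_0 ≅ Z.
  H_1: rank ker ∂_1 − rank ∂_2 = (10 − 4) − 5 = 1, and the invariant factors of ∂_2 are all 1, so H_1 ≅ Z.
  H_2: rank ker ∂_2 − rank ∂_3 = (5 − 5) − 0 = 0, and there is no ∂_3, so H_2 ≅ 0.

(K is a triangulation of the Möbius band.)

H_0 = Z,  H_1 = Z,  H_2 = 0.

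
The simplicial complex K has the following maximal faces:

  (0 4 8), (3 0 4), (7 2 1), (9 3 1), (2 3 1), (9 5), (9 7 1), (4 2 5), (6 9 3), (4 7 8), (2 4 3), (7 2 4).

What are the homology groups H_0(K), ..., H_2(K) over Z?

H_0 ≅ Z,  H_1 ≅ Z,  H_2 = 0.

K has 10 vertices, 21 edges, 11 triangles.
rank ∂_0 = 0, rank ∂_1 = 9 ⇒ b_0 = 10 − 0 − 9 = 1; all invariant factors of ∂_1 are 1 so no torsion. So H_0 = Z.
rank ∂_1 = 9, rank ∂_2 = 11 ⇒ b_1 = 21 − 9 − 11 = 1; all invariant factors of ∂_2 are 1 so no torsion. So H_1 = Z.
rank ∂_2 = 11, rank ∂_3 = 0 ⇒ b_2 = 11 − 11 − 0 = 0. So H_2 = 0.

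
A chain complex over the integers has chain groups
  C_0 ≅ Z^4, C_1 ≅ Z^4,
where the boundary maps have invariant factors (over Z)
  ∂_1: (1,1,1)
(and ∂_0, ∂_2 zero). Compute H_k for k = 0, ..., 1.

H_0: b_0 = 4 − 0 − 3 = 1; torsion from ∂_1 factors > 1: none. So H_0 = Z.
H_1: b_1 = 4 − 3 − 0 = 1; torsion from ∂_2 factors > 1: none. So H_1 = Z.

H_0 = Z,  H_1 = Z.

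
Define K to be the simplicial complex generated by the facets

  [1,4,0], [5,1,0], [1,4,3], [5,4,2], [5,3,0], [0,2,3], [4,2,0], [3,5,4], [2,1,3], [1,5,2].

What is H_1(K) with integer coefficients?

Fix the vertex order 0 < 1 < 2 < 3 < 4 < 5 and write every simplex with vertices in increasing order. Then dim K = 2 and the simplices of K are:

  0-simplices (6): [0], [1], [2], [3], [4], [5]
  1-simplices (15): [0,1], [0,2], [0,3], [0,4], [0,5], [1,2], [1,3], [1,4], [1,5], [2,3], [2,4], [2,5], [3,4], [3,5], [4,5]
  2-simplices (10): [0,1,4], [0,1,5], [0,2,3], [0,2,4], [0,3,5], [1,2,3], [1,2,5], [1,3,4], [2,4,5], [3,4,5]

so the chain groups are C_0 ≅ Z^6, C_1 ≅ Z^15, C_2 ≅ Z^10.

Boundary ∂_1: C_1 → C_0 sends each edge [p,q] (with p < q) to q − p.
The resulting 6×15 matrix has rank 5, and its Smith normal form has invariant factors (1,1,1,1,1).

Boundary ∂_2: C_2 → C_1 acts by ∂[p,q,r] = [q,r] − [p,r] + [p,q]. For instance
  ∂[1,2,3] = [2,3] − [1,3] + [1,2],
  ∂[1,2,5] = [2,5] − [1,5] + [1,2].
The 15×10 boundary matrix has rank 10 and Smith normal form diag(1,1,1,1,1,1,1,1,1,2).

Computing H_k = (kernel of ∂_k) / (image of ∂_{k+1}):

  H_1: rank ker ∂_1 − rank ∂_2 = (15 − 5) − 10 = 0, and ∂_2 has invariant factor 2 > 1, so H_1 = Z_2.

(K is a triangulation of the real projective plane RP^2.)

H_1 = Z_2.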